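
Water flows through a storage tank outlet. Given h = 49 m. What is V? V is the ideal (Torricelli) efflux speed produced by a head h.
Formula: V = \sqrt{2 g h}
V = √(2·9.81·49) = 31.01 m/s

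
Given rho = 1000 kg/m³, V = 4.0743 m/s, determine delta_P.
Formula: V = \sqrt{\frac{2 \Delta P}{\rho}}
Substituting knowns: 4.0743 = √(2·(delta_P·1000)/1000)
Solving for delta_P: delta_P = 4.0743²·1000/2/1000 = 8.3 kPa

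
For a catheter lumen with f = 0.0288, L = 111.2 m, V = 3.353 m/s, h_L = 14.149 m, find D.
Formula: h_L = f \frac{L}{D} \frac{V^2}{2g}
Substituting knowns: 14.149 = 0.0288·(111.2/D)·3.353²/(2·9.81)
Solving for D: D = 0.0288·111.2·3.353²/(2·9.81·14.149) = 0.1297 m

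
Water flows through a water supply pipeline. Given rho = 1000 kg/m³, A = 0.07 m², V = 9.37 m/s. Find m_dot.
Formula: \dot{m} = \rho A V
m_dot = 1000·0.07·9.37 = 655.9 kg/s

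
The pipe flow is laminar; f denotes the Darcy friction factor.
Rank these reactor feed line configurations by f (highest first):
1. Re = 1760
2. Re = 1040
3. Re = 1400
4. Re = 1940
Case 1: f = 0.03636
Case 2: f = 0.06154
Case 3: f = 0.04571
Case 4: f = 0.03299
Ranking (highest first): 2, 3, 1, 4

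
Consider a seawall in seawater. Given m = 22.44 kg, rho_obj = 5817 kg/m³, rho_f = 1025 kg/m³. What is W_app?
Formula: W_{app} = mg\left(1 - \frac{\rho_f}{\rho_{obj}}\right)
W_app = 22.44·9.81·(1 − 1025/5817) = 181.3 N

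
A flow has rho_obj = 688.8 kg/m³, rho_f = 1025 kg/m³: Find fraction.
Formula: f_{sub} = \frac{\rho_{obj}}{\rho_f}
fraction = 688.8/1025 = 0.672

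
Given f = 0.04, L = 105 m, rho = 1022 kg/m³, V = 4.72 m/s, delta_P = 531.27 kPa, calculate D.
Formula: \Delta P = f \frac{L}{D} \frac{\rho V^2}{2}
Substituting knowns: 531.27 = 0.04·(105/D)·0.5·1022·4.72²/1000
Solving for D: D = 0.04·105·0.5·1022·4.72²/(531.27·1000) = 0.09 m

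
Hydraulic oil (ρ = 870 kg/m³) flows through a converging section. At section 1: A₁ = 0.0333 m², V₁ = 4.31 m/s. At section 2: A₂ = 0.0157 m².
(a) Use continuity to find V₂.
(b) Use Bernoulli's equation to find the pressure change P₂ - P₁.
(a) Continuity: A₁V₁=A₂V₂ -> V₂=A₁V₁/A₂=0.0333*4.31/0.0157=9.14 m/s
(b) Bernoulli: P₂-P₁=0.5*rho*(V₁^2-V₂^2)/1000=0.5*870*(4.31^2-9.14^2)/1000=-28.26 kPa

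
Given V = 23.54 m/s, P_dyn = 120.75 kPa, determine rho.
Formula: P_{dyn} = \frac{1}{2} \rho V^2
Substituting knowns: 120.75 = 0.5·rho·23.54²/1000
Solving for rho: rho = 2·(120.75·1000)/23.54² = 435.8 kg/m³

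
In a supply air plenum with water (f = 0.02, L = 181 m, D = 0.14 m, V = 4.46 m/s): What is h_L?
Formula: h_L = f \frac{L}{D} \frac{V^2}{2g}
h_L = 0.02·(181/0.14)·4.46²/(2·9.81) = 26.22 m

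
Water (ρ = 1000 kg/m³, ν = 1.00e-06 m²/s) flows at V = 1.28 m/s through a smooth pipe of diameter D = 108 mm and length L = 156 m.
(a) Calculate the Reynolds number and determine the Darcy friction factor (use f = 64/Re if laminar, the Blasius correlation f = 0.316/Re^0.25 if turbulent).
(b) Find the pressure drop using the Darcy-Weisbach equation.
(a) Re = V·D/ν = 1.28·0.108/1.00e-06 = 138240 → turbulent (Re > 4000); f = 0.316/Re^0.25 = 0.316/138240^0.25 = 0.016388 (Blasius is strictly valid for Re ≲ 1e5; used here as the smooth-pipe estimate the problem specifies)
(b) Darcy-Weisbach: ΔP = f·(L/D)·½ρV²/1000 = 0.016388·(156/0.108)·½·1000·1.28²/1000 = 19.39 kPa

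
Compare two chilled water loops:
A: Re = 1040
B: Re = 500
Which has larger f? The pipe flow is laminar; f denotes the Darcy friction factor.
f(A) = 0.06154, f(B) = 0.128. Answer: B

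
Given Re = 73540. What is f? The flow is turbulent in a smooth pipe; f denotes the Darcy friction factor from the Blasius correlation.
Formula: f = \frac{0.316}{Re^{0.25}}
f = 0.316/73540^0.25 = 0.01919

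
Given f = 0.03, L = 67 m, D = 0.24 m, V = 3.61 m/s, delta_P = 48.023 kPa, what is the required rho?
Formula: \Delta P = f \frac{L}{D} \frac{\rho V^2}{2}
Substituting knowns: 48.023 = 0.03·(67/0.24)·0.5·rho·3.61²/1000
Solving for rho: rho = (48.023·1000)/(0.03·(67/0.24)·0.5·3.61²) = 880 kg/m³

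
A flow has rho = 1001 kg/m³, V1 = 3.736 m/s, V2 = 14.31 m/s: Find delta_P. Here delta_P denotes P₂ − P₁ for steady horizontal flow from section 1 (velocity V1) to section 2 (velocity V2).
Formula: \Delta P = \frac{1}{2} \rho (V_1^2 - V_2^2)
delta_P = 0.5·1001·(3.736² − 14.31²)/1000 = -95.5 kPa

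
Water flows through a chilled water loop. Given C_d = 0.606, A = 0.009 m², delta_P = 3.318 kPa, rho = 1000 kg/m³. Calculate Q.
Formula: Q = C_d A \sqrt{\frac{2 \Delta P}{\rho}}
Q = 0.606·0.009·√(2·(3.318·1000)/1000)·1000 = 14.05 L/s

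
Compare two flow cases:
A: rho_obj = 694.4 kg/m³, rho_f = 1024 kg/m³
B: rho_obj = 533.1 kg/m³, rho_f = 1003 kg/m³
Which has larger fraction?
fraction(A) = 0.6781, fraction(B) = 0.5315. Answer: A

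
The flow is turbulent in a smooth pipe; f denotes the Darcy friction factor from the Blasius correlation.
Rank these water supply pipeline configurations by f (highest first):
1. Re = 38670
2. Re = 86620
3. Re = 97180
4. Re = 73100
Case 1: f = 0.02253
Case 2: f = 0.01842
Case 3: f = 0.0179
Case 4: f = 0.01922
Ranking (highest first): 1, 4, 2, 3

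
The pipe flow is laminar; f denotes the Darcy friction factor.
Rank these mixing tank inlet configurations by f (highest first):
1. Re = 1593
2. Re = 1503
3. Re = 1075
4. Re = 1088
Case 1: f = 0.04018
Case 2: f = 0.04258
Case 3: f = 0.05953
Case 4: f = 0.05882
Ranking (highest first): 3, 4, 2, 1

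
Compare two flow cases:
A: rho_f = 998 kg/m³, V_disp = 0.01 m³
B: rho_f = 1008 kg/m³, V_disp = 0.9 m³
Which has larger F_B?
F_B(A) = 97.9 N, F_B(B) = 8900 N. Answer: B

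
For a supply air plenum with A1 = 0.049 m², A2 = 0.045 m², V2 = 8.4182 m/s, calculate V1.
Formula: V_2 = \frac{A_1 V_1}{A_2}
Substituting knowns: 8.4182 = 0.049·V1/0.045
Solving for V1: V1 = 8.4182·0.045/0.049 = 7.731 m/s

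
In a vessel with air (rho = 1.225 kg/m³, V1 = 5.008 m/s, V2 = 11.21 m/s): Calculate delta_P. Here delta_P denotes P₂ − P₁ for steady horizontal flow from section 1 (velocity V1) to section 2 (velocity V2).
Formula: \Delta P = \frac{1}{2} \rho (V_1^2 - V_2^2)
delta_P = 0.5·1.225·(5.008² − 11.21²)/1000 = -0.06161 kPa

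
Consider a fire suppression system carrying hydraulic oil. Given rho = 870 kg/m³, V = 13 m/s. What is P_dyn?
Formula: P_{dyn} = \frac{1}{2} \rho V^2
P_dyn = 0.5·870·13²/1000 = 73.52 kPa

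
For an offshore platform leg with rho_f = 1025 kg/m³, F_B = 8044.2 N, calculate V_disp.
Formula: F_B = \rho_f g V_{disp}
Substituting knowns: 8044.2 = 1025·9.81·V_disp
Solving for V_disp: V_disp = 8044.2/(1025·9.81) = 0.8 m³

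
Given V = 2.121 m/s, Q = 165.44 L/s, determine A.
Formula: Q = A V
Substituting knowns: 165.44 = A·2.121·1000
Solving for A: A = (165.44/1000)/2.121 = 0.078 m²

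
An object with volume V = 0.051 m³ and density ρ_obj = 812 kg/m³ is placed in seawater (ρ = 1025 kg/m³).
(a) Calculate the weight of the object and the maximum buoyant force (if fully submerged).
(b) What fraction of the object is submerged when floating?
(a) W=rho_obj*g*V=812*9.81*0.051=406.3 N; F_B(max)=rho*g*V=1025*9.81*0.051=512.8 N
(b) Floating fraction=rho_obj/rho=812/1025=0.792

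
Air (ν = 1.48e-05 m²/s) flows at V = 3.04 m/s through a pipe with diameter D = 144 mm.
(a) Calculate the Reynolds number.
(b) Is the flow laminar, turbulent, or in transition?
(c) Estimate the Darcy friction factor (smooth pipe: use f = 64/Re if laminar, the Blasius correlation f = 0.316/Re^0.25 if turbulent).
(a) Re = V·D/ν = 3.04·0.144/1.48e-05 = 29578
(b) Flow regime: turbulent (Re > 4000)
(c) Friction factor: f = 0.316/Re^0.25 = 0.316/29578^0.25 = 0.0241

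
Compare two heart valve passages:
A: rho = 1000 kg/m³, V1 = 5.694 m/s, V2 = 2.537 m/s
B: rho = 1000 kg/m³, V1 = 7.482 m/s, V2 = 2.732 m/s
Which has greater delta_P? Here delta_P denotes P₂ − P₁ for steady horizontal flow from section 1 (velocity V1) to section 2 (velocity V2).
delta_P(A) = 12.99 kPa, delta_P(B) = 24.26 kPa. Answer: B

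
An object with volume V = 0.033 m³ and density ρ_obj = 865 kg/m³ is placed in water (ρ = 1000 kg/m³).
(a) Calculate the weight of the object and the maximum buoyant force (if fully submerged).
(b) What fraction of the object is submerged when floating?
(a) W=rho_obj*g*V=865*9.81*0.033=280.0 N; F_B(max)=rho*g*V=1000*9.81*0.033=323.7 N
(b) Floating fraction=rho_obj/rho=865/1000=0.865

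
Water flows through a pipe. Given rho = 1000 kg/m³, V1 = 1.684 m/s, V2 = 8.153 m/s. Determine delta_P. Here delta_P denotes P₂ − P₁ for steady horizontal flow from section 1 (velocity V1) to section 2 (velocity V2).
Formula: \Delta P = \frac{1}{2} \rho (V_1^2 - V_2^2)
delta_P = 0.5·1000·(1.684² − 8.153²)/1000 = -31.82 kPa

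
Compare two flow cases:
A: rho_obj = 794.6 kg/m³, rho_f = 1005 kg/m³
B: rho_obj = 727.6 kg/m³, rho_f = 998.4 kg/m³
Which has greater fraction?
fraction(A) = 0.7906, fraction(B) = 0.7288. Answer: A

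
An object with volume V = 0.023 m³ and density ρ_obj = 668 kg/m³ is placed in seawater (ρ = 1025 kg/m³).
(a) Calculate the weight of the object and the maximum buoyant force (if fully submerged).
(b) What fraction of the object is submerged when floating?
(a) W=rho_obj*g*V=668*9.81*0.023=150.7 N; F_B(max)=rho*g*V=1025*9.81*0.023=231.3 N
(b) Floating fraction=rho_obj/rho=668/1025=0.652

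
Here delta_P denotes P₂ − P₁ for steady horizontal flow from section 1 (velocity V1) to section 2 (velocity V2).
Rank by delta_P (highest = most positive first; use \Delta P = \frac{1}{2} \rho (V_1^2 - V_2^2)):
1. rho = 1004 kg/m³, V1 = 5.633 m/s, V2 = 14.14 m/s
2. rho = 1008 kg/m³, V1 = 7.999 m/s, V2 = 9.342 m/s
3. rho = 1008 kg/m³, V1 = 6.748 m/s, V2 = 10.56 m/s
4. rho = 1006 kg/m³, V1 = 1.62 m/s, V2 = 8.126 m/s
Case 1: delta_P = -84.44 kPa
Case 2: delta_P = -11.74 kPa
Case 3: delta_P = -33.25 kPa
Case 4: delta_P = -31.89 kPa
Ranking (highest first): 2, 4, 3, 1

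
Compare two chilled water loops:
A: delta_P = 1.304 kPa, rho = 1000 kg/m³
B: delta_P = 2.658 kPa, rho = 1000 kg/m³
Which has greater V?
V(A) = 1.615 m/s, V(B) = 2.306 m/s. Answer: B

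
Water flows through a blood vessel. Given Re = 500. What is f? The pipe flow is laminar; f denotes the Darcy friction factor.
Formula: f = \frac{64}{Re}
f = 64/500 = 0.128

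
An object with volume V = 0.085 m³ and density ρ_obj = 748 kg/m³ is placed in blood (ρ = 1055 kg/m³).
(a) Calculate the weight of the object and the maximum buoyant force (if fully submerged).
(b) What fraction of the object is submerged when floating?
(a) W=rho_obj*g*V=748*9.81*0.085=623.7 N; F_B(max)=rho*g*V=1055*9.81*0.085=879.7 N
(b) Floating fraction=rho_obj/rho=748/1055=0.709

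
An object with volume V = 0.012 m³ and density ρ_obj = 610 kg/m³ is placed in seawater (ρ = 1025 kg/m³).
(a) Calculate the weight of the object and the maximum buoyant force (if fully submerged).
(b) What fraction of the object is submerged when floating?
(a) W=rho_obj*g*V=610*9.81*0.012=71.8 N; F_B(max)=rho*g*V=1025*9.81*0.012=120.7 N
(b) Floating fraction=rho_obj/rho=610/1025=0.595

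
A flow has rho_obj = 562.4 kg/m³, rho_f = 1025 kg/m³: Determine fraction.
Formula: f_{sub} = \frac{\rho_{obj}}{\rho_f}
fraction = 562.4/1025 = 0.5487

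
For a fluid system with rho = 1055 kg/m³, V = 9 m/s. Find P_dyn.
Formula: P_{dyn} = \frac{1}{2} \rho V^2
P_dyn = 0.5·1055·9²/1000 = 42.73 kPa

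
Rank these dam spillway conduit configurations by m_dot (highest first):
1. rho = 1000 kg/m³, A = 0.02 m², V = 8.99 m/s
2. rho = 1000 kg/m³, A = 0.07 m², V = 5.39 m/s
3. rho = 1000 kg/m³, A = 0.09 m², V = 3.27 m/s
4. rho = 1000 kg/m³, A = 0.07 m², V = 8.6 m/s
Case 1: m_dot = 179.8 kg/s
Case 2: m_dot = 377.3 kg/s
Case 3: m_dot = 294.3 kg/s
Case 4: m_dot = 602 kg/s
Ranking (highest first): 4, 2, 3, 1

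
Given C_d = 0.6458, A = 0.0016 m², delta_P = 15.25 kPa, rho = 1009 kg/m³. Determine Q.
Formula: Q = C_d A \sqrt{\frac{2 \Delta P}{\rho}}
Q = 0.6458·0.0016·√(2·(15.25·1000)/1009)·1000 = 5.681 L/s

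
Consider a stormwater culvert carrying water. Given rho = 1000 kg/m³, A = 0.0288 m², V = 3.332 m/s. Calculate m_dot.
Formula: \dot{m} = \rho A V
m_dot = 1000·0.0288·3.332 = 95.96 kg/s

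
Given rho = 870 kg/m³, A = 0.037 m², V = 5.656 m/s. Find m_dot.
Formula: \dot{m} = \rho A V
m_dot = 870·0.037·5.656 = 182.1 kg/s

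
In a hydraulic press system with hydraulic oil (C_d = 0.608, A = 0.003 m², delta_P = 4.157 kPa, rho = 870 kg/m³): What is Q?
Formula: Q = C_d A \sqrt{\frac{2 \Delta P}{\rho}}
Q = 0.608·0.003·√(2·(4.157·1000)/870)·1000 = 5.639 L/s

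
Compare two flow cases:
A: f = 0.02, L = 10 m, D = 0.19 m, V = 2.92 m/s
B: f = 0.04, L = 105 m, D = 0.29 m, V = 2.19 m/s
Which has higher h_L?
h_L(A) = 0.4574 m, h_L(B) = 3.54 m. Answer: B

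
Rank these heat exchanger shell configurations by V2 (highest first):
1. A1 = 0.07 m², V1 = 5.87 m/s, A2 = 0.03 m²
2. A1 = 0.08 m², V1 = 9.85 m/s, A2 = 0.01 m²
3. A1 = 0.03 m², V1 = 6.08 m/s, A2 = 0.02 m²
Case 1: V2 = 13.7 m/s
Case 2: V2 = 78.8 m/s
Case 3: V2 = 9.12 m/s
Ranking (highest first): 2, 1, 3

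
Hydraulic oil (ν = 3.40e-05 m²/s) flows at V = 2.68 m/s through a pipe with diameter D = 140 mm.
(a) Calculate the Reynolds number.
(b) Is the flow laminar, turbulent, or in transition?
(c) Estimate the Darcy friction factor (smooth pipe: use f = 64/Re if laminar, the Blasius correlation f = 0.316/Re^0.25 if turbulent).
(a) Re = V·D/ν = 2.68·0.14/3.40e-05 = 11035
(b) Flow regime: turbulent (Re > 4000)
(c) Friction factor: f = 0.316/Re^0.25 = 0.316/11035^0.25 = 0.03083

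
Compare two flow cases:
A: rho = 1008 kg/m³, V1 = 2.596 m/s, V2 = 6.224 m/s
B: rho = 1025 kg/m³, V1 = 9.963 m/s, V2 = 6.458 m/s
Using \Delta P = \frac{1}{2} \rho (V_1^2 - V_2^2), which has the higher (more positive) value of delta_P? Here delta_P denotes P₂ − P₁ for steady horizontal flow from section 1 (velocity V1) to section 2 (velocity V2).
delta_P(A) = -16.13 kPa, delta_P(B) = 29.5 kPa. Answer: B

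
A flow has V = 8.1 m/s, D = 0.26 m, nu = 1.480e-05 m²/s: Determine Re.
Formula: Re = \frac{V D}{\nu}
Re = 8.1·0.26/1.480e-05 = 142297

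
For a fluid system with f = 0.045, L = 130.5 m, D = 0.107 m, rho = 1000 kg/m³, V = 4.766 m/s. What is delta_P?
Formula: \Delta P = f \frac{L}{D} \frac{\rho V^2}{2}
delta_P = 0.045·(130.5/0.107)·0.5·1000·4.766²/1000 = 623.3 kPa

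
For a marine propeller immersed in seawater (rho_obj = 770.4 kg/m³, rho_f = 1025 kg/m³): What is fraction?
Formula: f_{sub} = \frac{\rho_{obj}}{\rho_f}
fraction = 770.4/1025 = 0.7516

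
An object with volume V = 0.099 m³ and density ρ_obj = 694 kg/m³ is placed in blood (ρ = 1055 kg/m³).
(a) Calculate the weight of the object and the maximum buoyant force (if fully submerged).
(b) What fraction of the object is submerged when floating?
(a) W=rho_obj*g*V=694*9.81*0.099=674.0 N; F_B(max)=rho*g*V=1055*9.81*0.099=1024.6 N
(b) Floating fraction=rho_obj/rho=694/1055=0.658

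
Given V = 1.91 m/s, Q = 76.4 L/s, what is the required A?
Formula: Q = A V
Substituting knowns: 76.4 = A·1.91·1000
Solving for A: A = (76.4/1000)/1.91 = 0.04 m²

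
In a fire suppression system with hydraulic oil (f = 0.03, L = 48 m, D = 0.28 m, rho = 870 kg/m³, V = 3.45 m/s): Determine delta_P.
Formula: \Delta P = f \frac{L}{D} \frac{\rho V^2}{2}
delta_P = 0.03·(48/0.28)·0.5·870·3.45²/1000 = 26.63 kPa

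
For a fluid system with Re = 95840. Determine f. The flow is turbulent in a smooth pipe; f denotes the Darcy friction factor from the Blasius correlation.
Formula: f = \frac{0.316}{Re^{0.25}}
f = 0.316/95840^0.25 = 0.01796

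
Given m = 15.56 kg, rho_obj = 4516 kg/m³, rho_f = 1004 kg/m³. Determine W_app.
Formula: W_{app} = mg\left(1 - \frac{\rho_f}{\rho_{obj}}\right)
W_app = 15.56·9.81·(1 − 1004/4516) = 118.7 N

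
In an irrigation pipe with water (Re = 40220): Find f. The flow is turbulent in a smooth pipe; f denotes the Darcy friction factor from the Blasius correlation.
Formula: f = \frac{0.316}{Re^{0.25}}
f = 0.316/40220^0.25 = 0.02231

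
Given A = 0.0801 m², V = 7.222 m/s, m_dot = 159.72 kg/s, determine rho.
Formula: \dot{m} = \rho A V
Substituting knowns: 159.72 = rho·0.0801·7.222
Solving for rho: rho = 159.72/(0.0801·7.222) = 276.1 kg/m³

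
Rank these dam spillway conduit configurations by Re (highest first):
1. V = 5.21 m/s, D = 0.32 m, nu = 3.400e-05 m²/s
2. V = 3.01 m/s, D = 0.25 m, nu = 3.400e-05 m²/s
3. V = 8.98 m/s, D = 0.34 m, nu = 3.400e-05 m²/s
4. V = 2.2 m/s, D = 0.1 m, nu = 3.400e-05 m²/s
Case 1: Re = 49035
Case 2: Re = 22132
Case 3: Re = 89800
Case 4: Re = 6471
Ranking (highest first): 3, 1, 2, 4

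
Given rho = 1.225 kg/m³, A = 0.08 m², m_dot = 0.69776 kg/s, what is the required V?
Formula: \dot{m} = \rho A V
Substituting knowns: 0.69776 = 1.225·0.08·V
Solving for V: V = 0.69776/(1.225·0.08) = 7.12 m/s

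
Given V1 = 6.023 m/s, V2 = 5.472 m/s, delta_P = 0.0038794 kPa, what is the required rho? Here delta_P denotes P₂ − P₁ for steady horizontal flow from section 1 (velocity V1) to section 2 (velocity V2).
Formula: \Delta P = \frac{1}{2} \rho (V_1^2 - V_2^2)
Substituting knowns: 0.0038794 = 0.5·rho·(6.023² − 5.472²)/1000
Solving for rho: rho = 2·(0.0038794·1000)/(6.023² − 5.472²) = 1.225 kg/m³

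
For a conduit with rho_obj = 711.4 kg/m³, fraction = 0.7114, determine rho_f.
Formula: f_{sub} = \frac{\rho_{obj}}{\rho_f}
Substituting knowns: 0.7114 = 711.4/rho_f
Solving for rho_f: rho_f = 711.4/0.7114 = 1000 kg/m³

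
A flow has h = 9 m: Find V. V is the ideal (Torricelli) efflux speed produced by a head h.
Formula: V = \sqrt{2 g h}
V = √(2·9.81·9) = 13.29 m/s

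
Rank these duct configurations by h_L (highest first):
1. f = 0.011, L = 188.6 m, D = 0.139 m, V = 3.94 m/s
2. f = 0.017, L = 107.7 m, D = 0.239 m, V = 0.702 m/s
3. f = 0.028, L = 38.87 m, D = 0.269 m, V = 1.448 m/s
Case 1: h_L = 11.81 m
Case 2: h_L = 0.1924 m
Case 3: h_L = 0.4324 m
Ranking (highest first): 1, 3, 2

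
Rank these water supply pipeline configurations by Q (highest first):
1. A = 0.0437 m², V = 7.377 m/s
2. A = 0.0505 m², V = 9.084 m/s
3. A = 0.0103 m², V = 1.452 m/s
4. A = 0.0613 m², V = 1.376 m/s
Case 1: Q = 322.4 L/s
Case 2: Q = 458.7 L/s
Case 3: Q = 14.96 L/s
Case 4: Q = 84.35 L/s
Ranking (highest first): 2, 1, 4, 3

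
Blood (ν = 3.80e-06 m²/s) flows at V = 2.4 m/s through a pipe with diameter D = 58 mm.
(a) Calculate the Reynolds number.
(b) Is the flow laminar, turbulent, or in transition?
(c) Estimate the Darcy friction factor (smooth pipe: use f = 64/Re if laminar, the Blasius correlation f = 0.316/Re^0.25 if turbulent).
(a) Re = V·D/ν = 2.4·0.058/3.80e-06 = 36632
(b) Flow regime: turbulent (Re > 4000)
(c) Friction factor: f = 0.316/Re^0.25 = 0.316/36632^0.25 = 0.02284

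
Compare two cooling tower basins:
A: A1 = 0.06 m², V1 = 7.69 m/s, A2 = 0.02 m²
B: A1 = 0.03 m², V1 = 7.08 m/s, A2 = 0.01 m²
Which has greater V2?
V2(A) = 23.07 m/s, V2(B) = 21.24 m/s. Answer: A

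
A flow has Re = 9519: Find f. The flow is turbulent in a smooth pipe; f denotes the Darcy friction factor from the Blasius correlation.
Formula: f = \frac{0.316}{Re^{0.25}}
f = 0.316/9519^0.25 = 0.03199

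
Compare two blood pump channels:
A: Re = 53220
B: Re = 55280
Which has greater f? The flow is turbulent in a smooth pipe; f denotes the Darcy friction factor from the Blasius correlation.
f(A) = 0.02081, f(B) = 0.02061. Answer: A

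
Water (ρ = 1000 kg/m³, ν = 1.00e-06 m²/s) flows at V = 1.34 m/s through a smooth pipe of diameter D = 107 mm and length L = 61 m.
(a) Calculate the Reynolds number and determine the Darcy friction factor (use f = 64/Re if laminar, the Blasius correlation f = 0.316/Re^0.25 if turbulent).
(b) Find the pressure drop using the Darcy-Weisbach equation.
(a) Re = V·D/ν = 1.34·0.107/1.00e-06 = 143380 → turbulent (Re > 4000); f = 0.316/Re^0.25 = 0.316/143380^0.25 = 0.016239 (Blasius is strictly valid for Re ≲ 1e5; used here as the smooth-pipe estimate the problem specifies)
(b) Darcy-Weisbach: ΔP = f·(L/D)·½ρV²/1000 = 0.016239·(61/0.107)·½·1000·1.34²/1000 = 8.312 kPa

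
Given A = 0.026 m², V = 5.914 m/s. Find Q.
Formula: Q = A V
Q = 0.026·5.914·1000 = 153.8 L/s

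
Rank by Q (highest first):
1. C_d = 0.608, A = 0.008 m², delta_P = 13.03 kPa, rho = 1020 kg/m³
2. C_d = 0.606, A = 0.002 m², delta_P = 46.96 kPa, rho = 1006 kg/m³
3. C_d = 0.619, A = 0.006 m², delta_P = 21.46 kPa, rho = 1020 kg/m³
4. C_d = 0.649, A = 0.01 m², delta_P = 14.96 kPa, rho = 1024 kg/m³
Case 1: Q = 24.59 L/s
Case 2: Q = 11.71 L/s
Case 3: Q = 24.09 L/s
Case 4: Q = 35.08 L/s
Ranking (highest first): 4, 1, 3, 2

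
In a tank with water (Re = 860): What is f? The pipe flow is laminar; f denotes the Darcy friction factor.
Formula: f = \frac{64}{Re}
f = 64/860 = 0.07442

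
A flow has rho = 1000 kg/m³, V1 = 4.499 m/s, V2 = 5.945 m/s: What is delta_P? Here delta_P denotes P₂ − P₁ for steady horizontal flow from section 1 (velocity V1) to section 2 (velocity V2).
Formula: \Delta P = \frac{1}{2} \rho (V_1^2 - V_2^2)
delta_P = 0.5·1000·(4.499² − 5.945²)/1000 = -7.551 kPa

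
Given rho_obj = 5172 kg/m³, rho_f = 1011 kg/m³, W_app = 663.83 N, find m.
Formula: W_{app} = mg\left(1 - \frac{\rho_f}{\rho_{obj}}\right)
Substituting knowns: 663.83 = m·9.81·(1 − 1011/5172)
Solving for m: m = 663.83/(9.81·(1 − 1011/5172)) = 84.11 kg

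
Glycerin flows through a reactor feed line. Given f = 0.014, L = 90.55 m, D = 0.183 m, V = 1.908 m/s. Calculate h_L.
Formula: h_L = f \frac{L}{D} \frac{V^2}{2g}
h_L = 0.014·(90.55/0.183)·1.908²/(2·9.81) = 1.285 m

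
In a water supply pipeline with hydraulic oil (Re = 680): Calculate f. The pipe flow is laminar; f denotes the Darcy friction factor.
Formula: f = \frac{64}{Re}
f = 64/680 = 0.09412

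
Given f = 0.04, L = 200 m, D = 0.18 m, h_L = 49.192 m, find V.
Formula: h_L = f \frac{L}{D} \frac{V^2}{2g}
Substituting knowns: 49.192 = 0.04·(200/0.18)·V²/(2·9.81)
Solving for V: V = √(49.192·2·9.81/(0.04·(200/0.18))) = 4.66 m/s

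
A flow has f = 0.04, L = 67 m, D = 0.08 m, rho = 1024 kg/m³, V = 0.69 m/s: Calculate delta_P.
Formula: \Delta P = f \frac{L}{D} \frac{\rho V^2}{2}
delta_P = 0.04·(67/0.08)·0.5·1024·0.69²/1000 = 8.166 kPa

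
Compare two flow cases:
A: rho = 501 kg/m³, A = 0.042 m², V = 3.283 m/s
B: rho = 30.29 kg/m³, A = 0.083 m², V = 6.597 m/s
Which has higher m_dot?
m_dot(A) = 69.08 kg/s, m_dot(B) = 16.59 kg/s. Answer: A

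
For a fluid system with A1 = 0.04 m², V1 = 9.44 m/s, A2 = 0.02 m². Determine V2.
Formula: V_2 = \frac{A_1 V_1}{A_2}
V2 = 0.04·9.44/0.02 = 18.88 m/s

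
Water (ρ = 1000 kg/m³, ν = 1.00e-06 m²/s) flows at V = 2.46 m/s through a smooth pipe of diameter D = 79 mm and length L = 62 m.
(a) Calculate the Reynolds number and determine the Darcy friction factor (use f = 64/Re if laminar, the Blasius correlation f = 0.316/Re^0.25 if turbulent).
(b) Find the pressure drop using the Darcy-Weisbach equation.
(a) Re = V·D/ν = 2.46·0.079/1.00e-06 = 194340 → turbulent (Re > 4000); f = 0.316/Re^0.25 = 0.316/194340^0.25 = 0.01505 (Blasius is strictly valid for Re ≲ 1e5; used here as the smooth-pipe estimate the problem specifies)
(b) Darcy-Weisbach: ΔP = f·(L/D)·½ρV²/1000 = 0.01505·(62/0.079)·½·1000·2.46²/1000 = 35.74 kPa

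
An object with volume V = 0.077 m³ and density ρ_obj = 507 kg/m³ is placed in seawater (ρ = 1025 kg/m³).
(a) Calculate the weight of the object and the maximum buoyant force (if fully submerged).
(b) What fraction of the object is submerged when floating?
(a) W=rho_obj*g*V=507*9.81*0.077=383.0 N; F_B(max)=rho*g*V=1025*9.81*0.077=774.3 N
(b) Floating fraction=rho_obj/rho=507/1025=0.495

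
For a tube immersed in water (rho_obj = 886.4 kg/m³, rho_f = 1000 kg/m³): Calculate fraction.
Formula: f_{sub} = \frac{\rho_{obj}}{\rho_f}
fraction = 886.4/1000 = 0.8864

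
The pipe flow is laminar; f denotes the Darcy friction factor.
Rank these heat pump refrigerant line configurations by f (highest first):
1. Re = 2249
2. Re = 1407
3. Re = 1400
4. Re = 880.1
Case 1: f = 0.02846
Case 2: f = 0.04549
Case 3: f = 0.04571
Case 4: f = 0.07272
Ranking (highest first): 4, 3, 2, 1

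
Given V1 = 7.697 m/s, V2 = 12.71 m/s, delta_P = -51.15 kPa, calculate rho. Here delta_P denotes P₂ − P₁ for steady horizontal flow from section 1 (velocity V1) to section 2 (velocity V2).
Formula: \Delta P = \frac{1}{2} \rho (V_1^2 - V_2^2)
Substituting knowns: -51.15 = 0.5·rho·(7.697² − 12.71²)/1000
Solving for rho: rho = 2·(-51.15·1000)/(7.697² − 12.71²) = 1000 kg/m³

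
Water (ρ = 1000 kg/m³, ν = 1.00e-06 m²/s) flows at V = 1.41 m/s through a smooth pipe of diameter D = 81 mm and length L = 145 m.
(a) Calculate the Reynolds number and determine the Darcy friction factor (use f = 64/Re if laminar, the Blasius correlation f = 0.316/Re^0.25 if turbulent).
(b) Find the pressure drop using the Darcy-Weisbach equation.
(a) Re = V·D/ν = 1.41·0.081/1.00e-06 = 114210 → turbulent (Re > 4000); f = 0.316/Re^0.25 = 0.316/114210^0.25 = 0.017189 (Blasius is strictly valid for Re ≲ 1e5; used here as the smooth-pipe estimate the problem specifies)
(b) Darcy-Weisbach: ΔP = f·(L/D)·½ρV²/1000 = 0.017189·(145/0.081)·½·1000·1.41²/1000 = 30.59 kPa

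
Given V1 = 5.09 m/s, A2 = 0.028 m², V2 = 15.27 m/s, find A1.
Formula: V_2 = \frac{A_1 V_1}{A_2}
Substituting knowns: 15.27 = A1·5.09/0.028
Solving for A1: A1 = 15.27·0.028/5.09 = 0.084 m²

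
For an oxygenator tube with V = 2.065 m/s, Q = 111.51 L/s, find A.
Formula: Q = A V
Substituting knowns: 111.51 = A·2.065·1000
Solving for A: A = (111.51/1000)/2.065 = 0.054 m²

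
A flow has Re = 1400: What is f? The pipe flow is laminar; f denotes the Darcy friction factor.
Formula: f = \frac{64}{Re}
f = 64/1400 = 0.04571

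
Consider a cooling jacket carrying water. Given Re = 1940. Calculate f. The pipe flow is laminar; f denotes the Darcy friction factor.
Formula: f = \frac{64}{Re}
f = 64/1940 = 0.03299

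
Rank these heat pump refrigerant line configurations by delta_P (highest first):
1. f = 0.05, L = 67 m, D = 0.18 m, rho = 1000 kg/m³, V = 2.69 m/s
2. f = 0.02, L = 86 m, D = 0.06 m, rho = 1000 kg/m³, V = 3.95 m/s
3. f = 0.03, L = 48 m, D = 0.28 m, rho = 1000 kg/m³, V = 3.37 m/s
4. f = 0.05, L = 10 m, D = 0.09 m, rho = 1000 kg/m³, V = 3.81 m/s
Case 1: delta_P = 67.34 kPa
Case 2: delta_P = 223.6 kPa
Case 3: delta_P = 29.2 kPa
Case 4: delta_P = 40.32 kPa
Ranking (highest first): 2, 1, 4, 3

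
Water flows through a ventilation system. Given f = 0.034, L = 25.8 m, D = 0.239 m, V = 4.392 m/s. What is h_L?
Formula: h_L = f \frac{L}{D} \frac{V^2}{2g}
h_L = 0.034·(25.8/0.239)·4.392²/(2·9.81) = 3.608 m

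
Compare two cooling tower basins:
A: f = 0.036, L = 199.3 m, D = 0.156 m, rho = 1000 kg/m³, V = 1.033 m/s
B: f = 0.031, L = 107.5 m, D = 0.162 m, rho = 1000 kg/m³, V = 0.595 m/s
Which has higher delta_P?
delta_P(A) = 24.54 kPa, delta_P(B) = 3.641 kPa. Answer: A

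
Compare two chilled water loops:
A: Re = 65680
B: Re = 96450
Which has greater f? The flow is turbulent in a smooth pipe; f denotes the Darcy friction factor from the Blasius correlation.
f(A) = 0.01974, f(B) = 0.01793. Answer: A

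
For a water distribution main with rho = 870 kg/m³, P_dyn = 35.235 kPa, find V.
Formula: P_{dyn} = \frac{1}{2} \rho V^2
Substituting knowns: 35.235 = 0.5·870·V²/1000
Solving for V: V = √(2·(35.235·1000)/870) = 9 m/s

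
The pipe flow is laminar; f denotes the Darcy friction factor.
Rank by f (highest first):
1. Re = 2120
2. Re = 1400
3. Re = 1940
Case 1: f = 0.03019
Case 2: f = 0.04571
Case 3: f = 0.03299
Ranking (highest first): 2, 3, 1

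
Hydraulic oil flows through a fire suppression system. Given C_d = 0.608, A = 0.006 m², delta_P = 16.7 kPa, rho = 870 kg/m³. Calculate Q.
Formula: Q = C_d A \sqrt{\frac{2 \Delta P}{\rho}}
Q = 0.608·0.006·√(2·(16.7·1000)/870)·1000 = 22.6 L/s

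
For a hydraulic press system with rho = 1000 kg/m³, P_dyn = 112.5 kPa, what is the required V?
Formula: P_{dyn} = \frac{1}{2} \rho V^2
Substituting knowns: 112.5 = 0.5·1000·V²/1000
Solving for V: V = √(2·(112.5·1000)/1000) = 15 m/s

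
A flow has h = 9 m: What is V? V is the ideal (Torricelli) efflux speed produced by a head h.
Formula: V = \sqrt{2 g h}
V = √(2·9.81·9) = 13.29 m/s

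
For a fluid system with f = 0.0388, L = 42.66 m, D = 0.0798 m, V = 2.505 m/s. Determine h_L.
Formula: h_L = f \frac{L}{D} \frac{V^2}{2g}
h_L = 0.0388·(42.66/0.0798)·2.505²/(2·9.81) = 6.634 m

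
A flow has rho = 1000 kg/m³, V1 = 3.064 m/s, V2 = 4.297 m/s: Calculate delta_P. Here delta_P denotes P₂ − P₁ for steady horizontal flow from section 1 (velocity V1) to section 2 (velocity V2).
Formula: \Delta P = \frac{1}{2} \rho (V_1^2 - V_2^2)
delta_P = 0.5·1000·(3.064² − 4.297²)/1000 = -4.538 kPa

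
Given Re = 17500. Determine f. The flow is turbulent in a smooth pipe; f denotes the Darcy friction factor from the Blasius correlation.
Formula: f = \frac{0.316}{Re^{0.25}}
f = 0.316/17500^0.25 = 0.02747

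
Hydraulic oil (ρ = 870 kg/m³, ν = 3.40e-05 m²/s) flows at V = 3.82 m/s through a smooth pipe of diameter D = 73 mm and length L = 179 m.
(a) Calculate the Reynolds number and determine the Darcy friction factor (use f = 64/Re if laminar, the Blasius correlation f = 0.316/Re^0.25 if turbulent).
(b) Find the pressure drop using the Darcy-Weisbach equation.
(a) Re = V·D/ν = 3.82·0.073/3.40e-05 = 8201.8 → turbulent (Re > 4000); f = 0.316/Re^0.25 = 0.316/8201.8^0.25 = 0.033205
(b) Darcy-Weisbach: ΔP = f·(L/D)·½ρV²/1000 = 0.033205·(179/0.073)·½·870·3.82²/1000 = 516.8 kPa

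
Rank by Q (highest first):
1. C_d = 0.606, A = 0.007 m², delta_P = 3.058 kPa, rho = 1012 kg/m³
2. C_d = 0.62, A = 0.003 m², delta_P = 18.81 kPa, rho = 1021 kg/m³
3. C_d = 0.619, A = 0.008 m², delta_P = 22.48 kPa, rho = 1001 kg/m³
Case 1: Q = 10.43 L/s
Case 2: Q = 11.29 L/s
Case 3: Q = 33.19 L/s
Ranking (highest first): 3, 2, 1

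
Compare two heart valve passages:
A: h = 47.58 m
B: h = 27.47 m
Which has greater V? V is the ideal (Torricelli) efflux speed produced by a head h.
V(A) = 30.55 m/s, V(B) = 23.22 m/s. Answer: A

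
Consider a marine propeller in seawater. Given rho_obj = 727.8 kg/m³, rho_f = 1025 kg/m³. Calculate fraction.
Formula: f_{sub} = \frac{\rho_{obj}}{\rho_f}
fraction = 727.8/1025 = 0.71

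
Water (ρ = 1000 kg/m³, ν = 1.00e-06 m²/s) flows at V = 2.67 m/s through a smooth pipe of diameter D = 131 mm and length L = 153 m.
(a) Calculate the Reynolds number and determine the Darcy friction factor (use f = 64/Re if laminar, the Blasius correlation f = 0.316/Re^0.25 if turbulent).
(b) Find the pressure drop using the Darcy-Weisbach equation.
(a) Re = V·D/ν = 2.67·0.131/1.00e-06 = 349770 → turbulent (Re > 4000); f = 0.316/Re^0.25 = 0.316/349770^0.25 = 0.012994 (Blasius is strictly valid for Re ≲ 1e5; used here as the smooth-pipe estimate the problem specifies)
(b) Darcy-Weisbach: ΔP = f·(L/D)·½ρV²/1000 = 0.012994·(153/0.131)·½·1000·2.67²/1000 = 54.09 kPa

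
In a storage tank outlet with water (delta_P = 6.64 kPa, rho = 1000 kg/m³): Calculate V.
Formula: V = \sqrt{\frac{2 \Delta P}{\rho}}
V = √(2·(6.64·1000)/1000) = 3.644 m/s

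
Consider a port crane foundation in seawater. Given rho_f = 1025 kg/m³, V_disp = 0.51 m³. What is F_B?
Formula: F_B = \rho_f g V_{disp}
F_B = 1025·9.81·0.51 = 5128 N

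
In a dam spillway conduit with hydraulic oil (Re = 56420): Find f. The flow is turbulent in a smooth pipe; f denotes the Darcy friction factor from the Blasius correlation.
Formula: f = \frac{0.316}{Re^{0.25}}
f = 0.316/56420^0.25 = 0.0205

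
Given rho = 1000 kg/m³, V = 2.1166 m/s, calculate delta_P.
Formula: V = \sqrt{\frac{2 \Delta P}{\rho}}
Substituting knowns: 2.1166 = √(2·(delta_P·1000)/1000)
Solving for delta_P: delta_P = 2.1166²·1000/2/1000 = 2.24 kPa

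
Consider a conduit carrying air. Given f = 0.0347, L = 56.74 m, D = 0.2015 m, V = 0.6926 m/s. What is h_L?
Formula: h_L = f \frac{L}{D} \frac{V^2}{2g}
h_L = 0.0347·(56.74/0.2015)·0.6926²/(2·9.81) = 0.2389 m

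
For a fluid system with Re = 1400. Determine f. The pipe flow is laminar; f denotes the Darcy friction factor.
Formula: f = \frac{64}{Re}
f = 64/1400 = 0.04571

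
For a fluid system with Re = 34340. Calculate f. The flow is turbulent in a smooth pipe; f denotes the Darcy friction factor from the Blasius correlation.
Formula: f = \frac{0.316}{Re^{0.25}}
f = 0.316/34340^0.25 = 0.02321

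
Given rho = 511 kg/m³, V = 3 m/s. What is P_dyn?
Formula: P_{dyn} = \frac{1}{2} \rho V^2
P_dyn = 0.5·511·3²/1000 = 2.3 kPa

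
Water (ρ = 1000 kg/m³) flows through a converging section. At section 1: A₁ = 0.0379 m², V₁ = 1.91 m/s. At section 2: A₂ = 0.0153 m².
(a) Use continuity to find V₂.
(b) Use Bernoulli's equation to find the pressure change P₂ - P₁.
(a) Continuity: A₁V₁=A₂V₂ -> V₂=A₁V₁/A₂=0.0379*1.91/0.0153=4.73 m/s
(b) Bernoulli: P₂-P₁=0.5*rho*(V₁^2-V₂^2)/1000=0.5*1000*(1.91^2-4.73^2)/1000=-9.362 kPa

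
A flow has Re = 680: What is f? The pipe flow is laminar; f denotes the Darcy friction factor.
Formula: f = \frac{64}{Re}
f = 64/680 = 0.09412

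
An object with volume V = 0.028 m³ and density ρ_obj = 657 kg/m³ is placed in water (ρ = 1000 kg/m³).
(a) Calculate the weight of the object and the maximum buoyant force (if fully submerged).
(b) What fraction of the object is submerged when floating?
(a) W=rho_obj*g*V=657*9.81*0.028=180.5 N; F_B(max)=rho*g*V=1000*9.81*0.028=274.7 N
(b) Floating fraction=rho_obj/rho=657/1000=0.657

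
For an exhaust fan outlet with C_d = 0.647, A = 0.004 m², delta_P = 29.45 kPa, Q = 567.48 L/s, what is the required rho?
Formula: Q = C_d A \sqrt{\frac{2 \Delta P}{\rho}}
Substituting knowns: 567.48 = 0.647·0.004·√(2·(29.45·1000)/rho)·1000
Solving for rho: rho = 2·(29.45·1000)/((567.48/1000)/(0.647·0.004))² = 1.225 kg/m³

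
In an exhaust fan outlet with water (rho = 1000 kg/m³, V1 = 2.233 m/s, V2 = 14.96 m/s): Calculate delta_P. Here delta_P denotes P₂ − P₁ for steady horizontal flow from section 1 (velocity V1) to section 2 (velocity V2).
Formula: \Delta P = \frac{1}{2} \rho (V_1^2 - V_2^2)
delta_P = 0.5·1000·(2.233² − 14.96²)/1000 = -109.4 kPa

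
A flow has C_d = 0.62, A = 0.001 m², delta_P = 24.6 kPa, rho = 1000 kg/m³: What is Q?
Formula: Q = C_d A \sqrt{\frac{2 \Delta P}{\rho}}
Q = 0.62·0.001·√(2·(24.6·1000)/1000)·1000 = 4.349 L/s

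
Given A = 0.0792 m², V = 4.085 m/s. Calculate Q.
Formula: Q = A V
Q = 0.0792·4.085·1000 = 323.5 L/s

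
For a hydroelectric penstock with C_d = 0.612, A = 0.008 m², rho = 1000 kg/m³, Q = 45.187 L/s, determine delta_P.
Formula: Q = C_d A \sqrt{\frac{2 \Delta P}{\rho}}
Substituting knowns: 45.187 = 0.612·0.008·√(2·(delta_P·1000)/1000)·1000
Solving for delta_P: delta_P = ((45.187/1000)/(0.612·0.008))²·1000/2/1000 = 42.59 kPa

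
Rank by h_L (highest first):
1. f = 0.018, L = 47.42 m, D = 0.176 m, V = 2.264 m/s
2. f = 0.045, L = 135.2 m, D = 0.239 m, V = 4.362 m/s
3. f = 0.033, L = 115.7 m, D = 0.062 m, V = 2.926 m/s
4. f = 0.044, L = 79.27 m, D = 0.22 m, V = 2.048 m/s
Case 1: h_L = 1.267 m
Case 2: h_L = 24.69 m
Case 3: h_L = 26.87 m
Case 4: h_L = 3.389 m
Ranking (highest first): 3, 2, 4, 1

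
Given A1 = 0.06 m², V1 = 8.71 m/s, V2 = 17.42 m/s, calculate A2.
Formula: V_2 = \frac{A_1 V_1}{A_2}
Substituting knowns: 17.42 = 0.06·8.71/A2
Solving for A2: A2 = 0.06·8.71/17.42 = 0.03 m²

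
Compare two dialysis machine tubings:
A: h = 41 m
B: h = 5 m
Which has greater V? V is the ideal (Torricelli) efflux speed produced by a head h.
V(A) = 28.36 m/s, V(B) = 9.905 m/s. Answer: A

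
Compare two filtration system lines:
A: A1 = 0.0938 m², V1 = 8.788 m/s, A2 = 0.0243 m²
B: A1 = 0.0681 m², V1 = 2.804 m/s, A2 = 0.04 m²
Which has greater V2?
V2(A) = 33.92 m/s, V2(B) = 4.774 m/s. Answer: A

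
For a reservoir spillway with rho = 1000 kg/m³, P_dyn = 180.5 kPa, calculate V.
Formula: P_{dyn} = \frac{1}{2} \rho V^2
Substituting knowns: 180.5 = 0.5·1000·V²/1000
Solving for V: V = √(2·(180.5·1000)/1000) = 19 m/s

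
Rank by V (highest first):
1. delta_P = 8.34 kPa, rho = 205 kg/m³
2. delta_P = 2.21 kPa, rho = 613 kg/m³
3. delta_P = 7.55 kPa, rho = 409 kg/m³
Case 1: V = 9.02 m/s
Case 2: V = 2.685 m/s
Case 3: V = 6.076 m/s
Ranking (highest first): 1, 3, 2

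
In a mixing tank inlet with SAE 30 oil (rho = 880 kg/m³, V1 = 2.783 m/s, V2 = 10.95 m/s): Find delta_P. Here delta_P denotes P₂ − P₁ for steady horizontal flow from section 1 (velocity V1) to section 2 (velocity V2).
Formula: \Delta P = \frac{1}{2} \rho (V_1^2 - V_2^2)
delta_P = 0.5·880·(2.783² − 10.95²)/1000 = -49.35 kPa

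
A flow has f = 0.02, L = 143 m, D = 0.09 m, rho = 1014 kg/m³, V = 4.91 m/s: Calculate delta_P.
Formula: \Delta P = f \frac{L}{D} \frac{\rho V^2}{2}
delta_P = 0.02·(143/0.09)·0.5·1014·4.91²/1000 = 388.4 kPa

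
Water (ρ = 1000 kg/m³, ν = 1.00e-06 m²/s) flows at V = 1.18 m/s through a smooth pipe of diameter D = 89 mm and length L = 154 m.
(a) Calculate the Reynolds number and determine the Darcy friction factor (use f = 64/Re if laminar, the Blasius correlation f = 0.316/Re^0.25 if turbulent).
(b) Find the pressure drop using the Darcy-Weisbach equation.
(a) Re = V·D/ν = 1.18·0.089/1.00e-06 = 105020 → turbulent (Re > 4000); f = 0.316/Re^0.25 = 0.316/105020^0.25 = 0.017554 (Blasius is strictly valid for Re ≲ 1e5; used here as the smooth-pipe estimate the problem specifies)
(b) Darcy-Weisbach: ΔP = f·(L/D)·½ρV²/1000 = 0.017554·(154/0.089)·½·1000·1.18²/1000 = 21.15 kPa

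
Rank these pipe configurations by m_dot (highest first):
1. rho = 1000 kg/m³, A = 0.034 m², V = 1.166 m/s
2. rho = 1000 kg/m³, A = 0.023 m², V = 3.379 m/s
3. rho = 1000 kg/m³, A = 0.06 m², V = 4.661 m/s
Case 1: m_dot = 39.64 kg/s
Case 2: m_dot = 77.72 kg/s
Case 3: m_dot = 279.7 kg/s
Ranking (highest first): 3, 2, 1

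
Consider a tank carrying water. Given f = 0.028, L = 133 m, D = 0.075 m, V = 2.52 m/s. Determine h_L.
Formula: h_L = f \frac{L}{D} \frac{V^2}{2g}
h_L = 0.028·(133/0.075)·2.52²/(2·9.81) = 16.07 m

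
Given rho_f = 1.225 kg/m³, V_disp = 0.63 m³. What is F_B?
Formula: F_B = \rho_f g V_{disp}
F_B = 1.225·9.81·0.63 = 7.571 N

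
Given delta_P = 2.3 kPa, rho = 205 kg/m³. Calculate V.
Formula: V = \sqrt{\frac{2 \Delta P}{\rho}}
V = √(2·(2.3·1000)/205) = 4.737 m/s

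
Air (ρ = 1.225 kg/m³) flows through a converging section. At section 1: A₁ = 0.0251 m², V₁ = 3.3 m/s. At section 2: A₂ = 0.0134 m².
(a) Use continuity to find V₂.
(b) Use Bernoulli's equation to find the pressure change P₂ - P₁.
(a) Continuity: A₁V₁=A₂V₂ -> V₂=A₁V₁/A₂=0.0251*3.3/0.0134=6.18 m/s
(b) Bernoulli: P₂-P₁=0.5*rho*(V₁^2-V₂^2)/1000=0.5*1.225*(3.3^2-6.18^2)/1000=-0.01672 kPa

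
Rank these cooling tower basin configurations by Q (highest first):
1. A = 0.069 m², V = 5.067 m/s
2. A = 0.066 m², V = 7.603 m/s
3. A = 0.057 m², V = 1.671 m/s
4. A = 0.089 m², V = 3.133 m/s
Case 1: Q = 349.6 L/s
Case 2: Q = 501.8 L/s
Case 3: Q = 95.25 L/s
Case 4: Q = 278.8 L/s
Ranking (highest first): 2, 1, 4, 3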